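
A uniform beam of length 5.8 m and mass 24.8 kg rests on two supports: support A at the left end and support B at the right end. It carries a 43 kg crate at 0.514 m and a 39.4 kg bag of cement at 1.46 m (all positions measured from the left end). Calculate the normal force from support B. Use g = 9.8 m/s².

Sum moments about support A (its reaction then has zero moment arm).
Beam weight: 24.8 × 9.8 = 243 N down at 2.9 m → arm 2.9 m, τ = 243 × 2.9 = 704.7 N·m clockwise.
Crate: 43 × 9.8 = 421.4 N down at 0.514 m → arm 0.514 m, τ = 421.4 × 0.514 = 216.6 N·m clockwise.
Bag of cement: 39.4 × 9.8 = 386.1 N down at 1.46 m → arm 1.46 m, τ = 386.1 × 1.46 = 563.7 N·m clockwise.
Net load moment about support A = 1485 N·m clockwise.
Reaction R at support B is upward at 5.8 m, arm 5.8 m → moment R × 5.8 counterclockwise.
Balancing moments: R × 5.8 = 1485, giving R = 256 N.

R_B ≈ 256 N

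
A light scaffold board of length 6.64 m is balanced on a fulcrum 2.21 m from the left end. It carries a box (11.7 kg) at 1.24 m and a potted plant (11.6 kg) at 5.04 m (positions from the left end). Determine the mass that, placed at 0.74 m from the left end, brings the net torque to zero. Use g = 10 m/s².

m ≈ 14.6 kg

Taking torques about the fulcrum (at 2.21 m from the left end):
Box: 11.7 × 10 = 117 N down at 1.24 m → arm 0.97 m, τ = 117 × 0.97 = 113.5 N·m counterclockwise.
Potted plant: 11.6 × 10 = 116 N down at 5.04 m → arm 2.83 m, τ = 116 × 2.83 = 328.3 N·m clockwise.
Net moment of known loads = 214.8 N·m clockwise.
An unknown mass m at 0.74 m has arm 1.47 m; its moment is m·g·1.47 counterclockwise.
Setting net torque to zero: m × 10 × 1.47 = 214.8 → m = 214.8 / (10 × 1.47) = 14.6 kg.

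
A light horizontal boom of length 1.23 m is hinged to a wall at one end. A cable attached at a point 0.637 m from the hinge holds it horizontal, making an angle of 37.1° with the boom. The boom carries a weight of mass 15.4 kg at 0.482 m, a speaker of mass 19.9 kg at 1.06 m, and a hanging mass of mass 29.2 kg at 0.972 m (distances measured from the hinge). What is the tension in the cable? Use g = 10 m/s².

T ≈ 1480 N

Choose the hinge as the axis so the unknown hinge reaction has zero arm there.
Weight: 15.4 × 10 = 154 N down at 0.482 m → arm 0.482 m, τ = 154 × 0.482 = 74.23 N·m clockwise.
Speaker: 19.9 × 10 = 199 N down at 1.06 m → arm 1.06 m, τ = 199 × 1.06 = 210.9 N·m clockwise.
Hanging mass: 29.2 × 10 = 292 N down at 0.972 m → arm 0.972 m, τ = 292 × 0.972 = 283.8 N·m clockwise.
Total clockwise load moment = 568.9 N·m.
The cable tension T acts at 0.637 m; only its component perpendicular to the boom, T sinθ, produces torque. sin 37.1° = 0.6032.
For rotational equilibrium, T × 0.637 × 0.6032 = 568.9, so T = 568.9 / 0.3842 = 1480 N.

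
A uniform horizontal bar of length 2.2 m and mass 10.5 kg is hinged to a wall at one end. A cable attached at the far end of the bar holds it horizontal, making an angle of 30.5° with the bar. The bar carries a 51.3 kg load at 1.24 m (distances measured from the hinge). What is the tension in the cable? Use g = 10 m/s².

Take moments about the hinge.
Beam weight: 10.5 × 10 = 105 N down at 1.1 m → arm 1.1 m, τ = 105 × 1.1 = 115.5 N·m clockwise.
Load: 51.3 × 10 = 513 N down at 1.24 m → arm 1.24 m, τ = 513 × 1.24 = 636.1 N·m clockwise.
Total clockwise load moment = 751.6 N·m.
The cable tension T acts at 2.2 m; only its component perpendicular to the bar, T sinθ, produces torque. sin 30.5° = 0.5075.
Setting net torque to zero: T × 2.2 × 0.5075 = 751.6 → T = 751.6 / 1.117 = 673 N.

T ≈ 673 N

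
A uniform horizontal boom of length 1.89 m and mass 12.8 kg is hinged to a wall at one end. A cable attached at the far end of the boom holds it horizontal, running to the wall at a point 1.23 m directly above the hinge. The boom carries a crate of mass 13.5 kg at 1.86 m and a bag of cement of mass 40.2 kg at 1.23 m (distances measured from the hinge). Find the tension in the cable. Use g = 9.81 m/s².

Sum moments about the hinge (the unknown hinge reaction has zero arm there).
Beam weight: 12.8 × 9.81 = 125.6 N down at 0.945 m → arm 0.945 m, τ = 125.6 × 0.945 = 118.7 N·m clockwise.
Crate: 13.5 × 9.81 = 132.4 N down at 1.86 m → arm 1.86 m, τ = 132.4 × 1.86 = 246.3 N·m clockwise.
Bag of cement: 40.2 × 9.81 = 394.4 N down at 1.23 m → arm 1.23 m, τ = 394.4 × 1.23 = 485.1 N·m clockwise.
Total clockwise load moment = 850.1 N·m.
The cable tension T acts at 1.89 m; only its component perpendicular to the boom, T sinθ, produces torque. sinθ = h/√(h²+d²) = 1.23/√(1.23²+1.89²) = 0.5455.
Balancing moments: T × 1.89 × 0.5455 = 850.1, giving T = 850.1 / 1.031 = 825 N.

T ≈ 825 N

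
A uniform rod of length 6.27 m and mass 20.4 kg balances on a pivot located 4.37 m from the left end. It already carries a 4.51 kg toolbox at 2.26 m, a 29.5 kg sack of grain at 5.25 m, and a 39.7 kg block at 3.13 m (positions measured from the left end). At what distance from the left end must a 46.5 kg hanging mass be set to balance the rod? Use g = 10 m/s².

x ≈ 5.62 m from the left end

Take moments about the pivot (at 4.37 m from the left end).
Beam weight: 20.4 × 10 = 204 N down at 3.135 m → arm 1.235 m, τ = 204 × 1.235 = 251.9 N·m counterclockwise.
Toolbox: 4.51 × 10 = 45.1 N down at 2.26 m → arm 2.11 m, τ = 45.1 × 2.11 = 95.16 N·m counterclockwise.
Sack of grain: 29.5 × 10 = 295 N down at 5.25 m → arm 0.88 m, τ = 295 × 0.88 = 259.6 N·m clockwise.
Block: 39.7 × 10 = 397 N down at 3.13 m → arm 1.24 m, τ = 397 × 1.24 = 492.3 N·m counterclockwise.
Net moment of existing loads = 579.8 N·m counterclockwise.
The hanging mass weighs 46.5 × 10 = 465 N and must supply an equal clockwise moment, so its lever arm about the pivot is 579.8 / 465 = 1.25 m.
That puts it at 4.37 + 1.25 = 5.62 m from the left end.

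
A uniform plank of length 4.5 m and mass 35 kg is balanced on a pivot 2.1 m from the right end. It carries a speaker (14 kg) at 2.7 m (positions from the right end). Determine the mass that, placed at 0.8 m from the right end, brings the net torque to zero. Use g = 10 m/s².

m ≈ 10.5 kg

Taking torques about the pivot (at 2.1 m from the right end):
Beam weight: 35 × 10 = 350 N down at 2.25 m → arm 0.15 m, τ = 350 × 0.15 = 52.5 N·m counterclockwise.
Speaker: 14 × 10 = 140 N down at 2.7 m → arm 0.6 m, τ = 140 × 0.6 = 84 N·m counterclockwise.
Net moment of known loads = 136.5 N·m counterclockwise.
An unknown mass m at 0.8 m has arm 1.3 m; its moment is m·g·1.3 clockwise.
Balancing moments: m × 10 × 1.3 = 136.5, giving m = 136.5 / (10 × 1.3) = 10.5 kg.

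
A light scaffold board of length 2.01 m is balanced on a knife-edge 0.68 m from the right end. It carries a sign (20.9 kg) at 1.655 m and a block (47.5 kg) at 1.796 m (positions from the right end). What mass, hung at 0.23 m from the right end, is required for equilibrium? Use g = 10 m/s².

m ≈ 163 kg

Taking torques about the knife-edge (at 0.68 m from the right end):
Sign: 20.9 × 10 = 209 N down at 1.655 m → arm 0.975 m, τ = 209 × 0.975 = 203.8 N·m counterclockwise.
Block: 47.5 × 10 = 475 N down at 1.796 m → arm 1.116 m, τ = 475 × 1.116 = 530.1 N·m counterclockwise.
Net moment of known loads = 733.9 N·m counterclockwise.
An unknown mass m at 0.23 m has arm 0.45 m; its moment is m·g·0.45 clockwise.
Στ = 0 ⇒ m × 10 × 0.45 = 733.9 ⇒ m = 733.9 / (10 × 0.45) = 163 kg.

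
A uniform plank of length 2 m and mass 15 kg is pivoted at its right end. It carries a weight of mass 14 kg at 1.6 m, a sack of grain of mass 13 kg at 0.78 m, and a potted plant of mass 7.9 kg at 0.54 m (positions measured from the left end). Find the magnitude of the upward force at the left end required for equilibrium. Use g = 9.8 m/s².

Take moments about the right end.
Beam weight: 15 × 9.8 = 147 N down at 1 m → arm 1 m, τ = 147 × 1 = 147 N·m counterclockwise.
Weight: 14 × 9.8 = 137.2 N down at 1.6 m → arm 0.4 m, τ = 137.2 × 0.4 = 54.88 N·m counterclockwise.
Sack of grain: 13 × 9.8 = 127.4 N down at 0.78 m → arm 1.22 m, τ = 127.4 × 1.22 = 155.4 N·m counterclockwise.
Potted plant: 7.9 × 9.8 = 77.42 N down at 0.54 m → arm 1.46 m, τ = 77.42 × 1.46 = 113 N·m counterclockwise.
Net moment of the loads = 470.3 N·m counterclockwise.
The upward force F acts at the left end, arm 2 m, giving F × 2 clockwise.
Balancing moments: F × 2 = 470.3, giving F = 470.3 / 2 = 235 N.

F ≈ 235 N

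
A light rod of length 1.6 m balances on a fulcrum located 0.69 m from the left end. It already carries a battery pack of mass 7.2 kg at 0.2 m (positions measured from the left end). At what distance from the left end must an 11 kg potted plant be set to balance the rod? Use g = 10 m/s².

About the fulcrum (at 0.69 m from the left end):
Battery pack: 7.2 × 10 = 72 N down at 0.2 m → arm 0.49 m, τ = 72 × 0.49 = 35.28 N·m counterclockwise.
Net moment of existing loads = 35.28 N·m counterclockwise.
The potted plant weighs 11 × 10 = 110 N and must supply an equal clockwise moment, so its lever arm about the fulcrum is 35.28 / 110 = 0.321 m.
That puts it at 0.69 + 0.321 = 1.01 m from the left end.

x ≈ 1.01 m from the left end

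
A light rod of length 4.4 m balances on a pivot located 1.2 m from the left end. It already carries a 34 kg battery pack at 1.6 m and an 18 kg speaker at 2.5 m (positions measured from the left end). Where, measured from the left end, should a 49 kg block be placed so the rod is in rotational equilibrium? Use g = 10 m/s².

x ≈ 0.445 m from the left end

Choose the pivot (at 1.2 m from the left end) as the axis so the support reaction has zero arm there.
Battery pack: 34 × 10 = 340 N down at 1.6 m → arm 0.4 m, τ = 340 × 0.4 = 136 N·m clockwise.
Speaker: 18 × 10 = 180 N down at 2.5 m → arm 1.3 m, τ = 180 × 1.3 = 234 N·m clockwise.
Net moment of existing loads = 370 N·m clockwise.
The block weighs 49 × 10 = 490 N and must supply an equal counterclockwise moment, so its lever arm about the pivot is 370 / 490 = 0.755 m.
That puts it at 1.2 − 0.755 = 0.445 m from the left end.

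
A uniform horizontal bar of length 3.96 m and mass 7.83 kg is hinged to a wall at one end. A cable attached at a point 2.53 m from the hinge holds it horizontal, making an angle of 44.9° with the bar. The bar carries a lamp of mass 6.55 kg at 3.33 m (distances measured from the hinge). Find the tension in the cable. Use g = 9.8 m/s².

T ≈ 205 N

Take moments about the hinge.
Beam weight: 7.83 × 9.8 = 76.73 N down at 1.98 m → arm 1.98 m, τ = 76.73 × 1.98 = 151.9 N·m clockwise.
Lamp: 6.55 × 9.8 = 64.19 N down at 3.33 m → arm 3.33 m, τ = 64.19 × 3.33 = 213.8 N·m clockwise.
Total clockwise load moment = 365.7 N·m.
The cable tension T acts at 2.53 m; only its component perpendicular to the bar, T sinθ, produces torque. sin 44.9° = 0.7059.
Στ = 0 ⇒ T × 2.53 × 0.7059 = 365.7 ⇒ T = 365.7 / 1.786 = 205 N.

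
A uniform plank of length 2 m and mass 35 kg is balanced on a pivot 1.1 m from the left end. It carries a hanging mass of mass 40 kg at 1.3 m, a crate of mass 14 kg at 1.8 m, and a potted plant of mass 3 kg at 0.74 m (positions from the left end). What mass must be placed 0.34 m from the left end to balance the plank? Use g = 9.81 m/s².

m ≈ 17.4 kg

Take moments about the pivot (at 1.1 m from the left end).
Beam weight: 35 × 9.81 = 343.4 N down at 1 m → arm 0.1 m, τ = 343.4 × 0.1 = 34.34 N·m counterclockwise.
Hanging mass: 40 × 9.81 = 392.4 N down at 1.3 m → arm 0.2 m, τ = 392.4 × 0.2 = 78.48 N·m clockwise.
Crate: 14 × 9.81 = 137.3 N down at 1.8 m → arm 0.7 m, τ = 137.3 × 0.7 = 96.11 N·m clockwise.
Potted plant: 3 × 9.81 = 29.43 N down at 0.74 m → arm 0.36 m, τ = 29.43 × 0.36 = 10.59 N·m counterclockwise.
Net moment of known loads = 129.7 N·m clockwise.
An unknown mass m at 0.34 m has arm 0.76 m; its moment is m·g·0.76 counterclockwise.
For rotational equilibrium, m × 9.81 × 0.76 = 129.7, so m = 129.7 / (9.81 × 0.76) = 17.4 kg.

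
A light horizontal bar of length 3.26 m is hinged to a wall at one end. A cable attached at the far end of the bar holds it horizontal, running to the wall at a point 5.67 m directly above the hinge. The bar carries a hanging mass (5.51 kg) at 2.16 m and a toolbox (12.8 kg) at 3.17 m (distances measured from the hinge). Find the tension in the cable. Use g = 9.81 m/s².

Sum moments about the hinge (the unknown hinge reaction has zero arm there).
Hanging mass: 5.51 × 9.81 = 54.05 N down at 2.16 m → arm 2.16 m, τ = 54.05 × 2.16 = 116.7 N·m clockwise.
Toolbox: 12.8 × 9.81 = 125.6 N down at 3.17 m → arm 3.17 m, τ = 125.6 × 3.17 = 398.2 N·m clockwise.
Total clockwise load moment = 514.9 N·m.
The cable tension T acts at 3.26 m; only its component perpendicular to the bar, T sinθ, produces torque. sinθ = h/√(h²+d²) = 5.67/√(5.67²+3.26²) = 0.8669.
For rotational equilibrium, T × 3.26 × 0.8669 = 514.9, so T = 514.9 / 2.826 = 182 N.

T ≈ 182 N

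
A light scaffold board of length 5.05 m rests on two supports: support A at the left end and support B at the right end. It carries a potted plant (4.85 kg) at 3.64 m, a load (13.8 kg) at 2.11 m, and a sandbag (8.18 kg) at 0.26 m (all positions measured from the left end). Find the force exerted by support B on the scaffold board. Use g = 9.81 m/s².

R_B ≈ 95 N

Take moments about support A.
Potted plant: 4.85 × 9.81 = 47.58 N down at 3.64 m → arm 3.64 m, τ = 47.58 × 3.64 = 173.2 N·m clockwise.
Load: 13.8 × 9.81 = 135.4 N down at 2.11 m → arm 2.11 m, τ = 135.4 × 2.11 = 285.7 N·m clockwise.
Sandbag: 8.18 × 9.81 = 80.25 N down at 0.26 m → arm 0.26 m, τ = 80.25 × 0.26 = 20.87 N·m clockwise.
Net load moment about support A = 479.8 N·m clockwise.
Reaction R at support B is upward at 5.05 m, arm 5.05 m → moment R × 5.05 counterclockwise.
Setting net torque to zero: R × 5.05 = 479.8 → R = 95 N.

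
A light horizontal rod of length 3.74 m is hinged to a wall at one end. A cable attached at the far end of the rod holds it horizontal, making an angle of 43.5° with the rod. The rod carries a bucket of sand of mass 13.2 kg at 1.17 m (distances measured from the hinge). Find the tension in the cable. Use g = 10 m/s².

T ≈ 60 N

Take moments about the hinge.
Bucket of sand: 13.2 × 10 = 132 N down at 1.17 m → arm 1.17 m, τ = 132 × 1.17 = 154.4 N·m clockwise.
Total clockwise load moment = 154.4 N·m.
The cable tension T acts at 3.74 m; only its component perpendicular to the rod, T sinθ, produces torque. sin 43.5° = 0.6884.
Balancing moments: T × 3.74 × 0.6884 = 154.4, giving T = 154.4 / 2.575 = 60 N.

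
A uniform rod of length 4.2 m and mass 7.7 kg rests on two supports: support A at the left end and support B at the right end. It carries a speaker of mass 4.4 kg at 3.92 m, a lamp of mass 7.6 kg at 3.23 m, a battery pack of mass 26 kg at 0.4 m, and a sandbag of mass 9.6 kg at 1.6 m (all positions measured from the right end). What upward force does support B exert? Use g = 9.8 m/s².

Taking torques about support A:
Beam weight: 7.7 × 9.8 = 75.46 N down at 2.1 m → arm 2.1 m, τ = 75.46 × 2.1 = 158.5 N·m clockwise.
Speaker: 4.4 × 9.8 = 43.12 N down at 3.92 m → arm 0.28 m, τ = 43.12 × 0.28 = 12.07 N·m clockwise.
Lamp: 7.6 × 9.8 = 74.48 N down at 3.23 m → arm 0.97 m, τ = 74.48 × 0.97 = 72.25 N·m clockwise.
Battery pack: 26 × 9.8 = 254.8 N down at 0.4 m → arm 3.8 m, τ = 254.8 × 3.8 = 968.2 N·m clockwise.
Sandbag: 9.6 × 9.8 = 94.08 N down at 1.6 m → arm 2.6 m, τ = 94.08 × 2.6 = 244.6 N·m clockwise.
Net load moment about support A = 1456 N·m clockwise.
Reaction R at support B is upward at 0 m, arm 4.2 m → moment R × 4.2 counterclockwise.
For rotational equilibrium, R × 4.2 = 1456, so R = 347 N.

R_B ≈ 347 N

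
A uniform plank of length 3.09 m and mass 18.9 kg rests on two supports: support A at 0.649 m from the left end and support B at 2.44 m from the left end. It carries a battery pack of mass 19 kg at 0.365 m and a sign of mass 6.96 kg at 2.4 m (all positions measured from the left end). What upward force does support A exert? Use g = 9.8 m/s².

About support B:
Beam weight: 18.9 × 9.8 = 185.2 N down at 1.545 m → arm 0.895 m, τ = 185.2 × 0.895 = 165.8 N·m counterclockwise.
Battery pack: 19 × 9.8 = 186.2 N down at 0.365 m → arm 2.075 m, τ = 186.2 × 2.075 = 386.4 N·m counterclockwise.
Sign: 6.96 × 9.8 = 68.21 N down at 2.4 m → arm 0.04 m, τ = 68.21 × 0.04 = 2.728 N·m counterclockwise.
Net load moment about support B = 554.9 N·m counterclockwise.
Reaction R at support A is upward at 0.649 m, arm 1.791 m → moment R × 1.791 clockwise.
Στ = 0 ⇒ R × 1.791 = 554.9 ⇒ R = 310 N.

R_A ≈ 310 N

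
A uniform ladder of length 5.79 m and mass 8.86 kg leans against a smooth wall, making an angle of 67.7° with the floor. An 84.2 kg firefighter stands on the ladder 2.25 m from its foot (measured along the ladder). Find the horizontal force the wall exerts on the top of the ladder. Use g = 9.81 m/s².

N_wall ≈ 149 N

Sum moments about the foot of the ladder (the floor normal and friction both act there and drop out).
Ladder weight 8.86×9.81 = 86.92 N acts at 2.895 m along the ladder; its horizontal arm is 2.895·cos67.7° = 1.099 m → τ = 95.53 N·m clockwise.
Firefighter: 84.2×9.81 = 826 N at 2.25 m → arm 0.8538 m → τ = 705.2 N·m clockwise.
Wall normal N acts horizontally at the top; its moment arm is the height L sinθ = 5.79·sin67.7° = 5.357 m, counterclockwise.
Balancing moments: N × 5.357 = 800.7, giving N = 149 N.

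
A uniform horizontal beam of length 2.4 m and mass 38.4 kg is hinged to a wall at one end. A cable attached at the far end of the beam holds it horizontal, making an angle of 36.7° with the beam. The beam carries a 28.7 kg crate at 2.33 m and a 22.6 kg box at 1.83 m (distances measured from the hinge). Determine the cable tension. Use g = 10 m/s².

T ≈ 1080 N

Taking torques about the hinge:
Beam weight: 38.4 × 10 = 384 N down at 1.2 m → arm 1.2 m, τ = 384 × 1.2 = 460.8 N·m clockwise.
Crate: 28.7 × 10 = 287 N down at 2.33 m → arm 2.33 m, τ = 287 × 2.33 = 668.7 N·m clockwise.
Box: 22.6 × 10 = 226 N down at 1.83 m → arm 1.83 m, τ = 226 × 1.83 = 413.6 N·m clockwise.
Total clockwise load moment = 1543 N·m.
The cable tension T acts at 2.4 m; only its component perpendicular to the beam, T sinθ, produces torque. sin 36.7° = 0.5976.
Balancing moments: T × 2.4 × 0.5976 = 1543, giving T = 1543 / 1.434 = 1080 N.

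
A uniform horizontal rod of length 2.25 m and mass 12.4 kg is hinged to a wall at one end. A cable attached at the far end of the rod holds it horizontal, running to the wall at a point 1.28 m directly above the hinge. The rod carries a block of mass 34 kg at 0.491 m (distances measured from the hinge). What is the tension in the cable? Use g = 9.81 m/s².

About the hinge:
Beam weight: 12.4 × 9.81 = 121.6 N down at 1.125 m → arm 1.125 m, τ = 121.6 × 1.125 = 136.8 N·m clockwise.
Block: 34 × 9.81 = 333.5 N down at 0.491 m → arm 0.491 m, τ = 333.5 × 0.491 = 163.7 N·m clockwise.
Total clockwise load moment = 300.5 N·m.
The cable tension T acts at 2.25 m; only its component perpendicular to the rod, T sinθ, produces torque. sinθ = h/√(h²+d²) = 1.28/√(1.28²+2.25²) = 0.4945.
For rotational equilibrium, T × 2.25 × 0.4945 = 300.5, so T = 300.5 / 1.113 = 270 N.

T ≈ 270 N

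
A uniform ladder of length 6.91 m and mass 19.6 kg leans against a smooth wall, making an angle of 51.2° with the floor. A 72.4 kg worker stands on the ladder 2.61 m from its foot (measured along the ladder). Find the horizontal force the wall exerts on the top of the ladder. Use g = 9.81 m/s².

Choose the foot of the ladder as the axis so the floor normal and friction both act there and drop out.
Ladder weight 19.6×9.81 = 192.3 N acts at 3.455 m along the ladder; its horizontal arm is 3.455·cos51.2° = 2.165 m → τ = 416.3 N·m clockwise.
Worker: 72.4×9.81 = 710.2 N at 2.61 m → arm 1.635 m → τ = 1161 N·m clockwise.
Wall normal N acts horizontally at the top; its moment arm is the height L sinθ = 6.91·sin51.2° = 5.385 m, counterclockwise.
Στ = 0 ⇒ N × 5.385 = 1577 ⇒ N = 293 N.

N_wall ≈ 293 N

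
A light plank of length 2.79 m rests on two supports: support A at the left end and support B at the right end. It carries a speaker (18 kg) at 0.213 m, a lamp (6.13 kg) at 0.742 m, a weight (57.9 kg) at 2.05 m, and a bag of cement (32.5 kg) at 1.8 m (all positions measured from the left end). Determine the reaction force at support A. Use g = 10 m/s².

Take moments about support B.
Speaker: 18 × 10 = 180 N down at 0.213 m → arm 2.577 m, τ = 180 × 2.577 = 463.9 N·m counterclockwise.
Lamp: 6.13 × 10 = 61.3 N down at 0.742 m → arm 2.048 m, τ = 61.3 × 2.048 = 125.5 N·m counterclockwise.
Weight: 57.9 × 10 = 579 N down at 2.05 m → arm 0.74 m, τ = 579 × 0.74 = 428.5 N·m counterclockwise.
Bag of cement: 32.5 × 10 = 325 N down at 1.8 m → arm 0.99 m, τ = 325 × 0.99 = 321.8 N·m counterclockwise.
Net load moment about support B = 1340 N·m counterclockwise.
Reaction R at support A is upward at 0 m, arm 2.79 m → moment R × 2.79 clockwise.
Στ = 0 ⇒ R × 2.79 = 1340 ⇒ R = 480 N.

R_A ≈ 480 N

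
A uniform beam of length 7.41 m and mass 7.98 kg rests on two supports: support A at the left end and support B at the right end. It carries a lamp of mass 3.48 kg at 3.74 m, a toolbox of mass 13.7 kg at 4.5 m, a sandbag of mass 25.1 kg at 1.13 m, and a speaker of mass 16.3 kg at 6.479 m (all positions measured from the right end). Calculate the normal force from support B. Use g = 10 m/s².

R_B ≈ 344 N

Sum moments about support A (its reaction then has zero moment arm).
Beam weight: 7.98 × 10 = 79.8 N down at 3.705 m → arm 3.705 m, τ = 79.8 × 3.705 = 295.7 N·m clockwise.
Lamp: 3.48 × 10 = 34.8 N down at 3.74 m → arm 3.67 m, τ = 34.8 × 3.67 = 127.7 N·m clockwise.
Toolbox: 13.7 × 10 = 137 N down at 4.5 m → arm 2.91 m, τ = 137 × 2.91 = 398.7 N·m clockwise.
Sandbag: 25.1 × 10 = 251 N down at 1.13 m → arm 6.28 m, τ = 251 × 6.28 = 1576 N·m clockwise.
Speaker: 16.3 × 10 = 163 N down at 6.479 m → arm 0.931 m, τ = 163 × 0.931 = 151.8 N·m clockwise.
Net load moment about support A = 2550 N·m clockwise.
Reaction R at support B is upward at 0 m, arm 7.41 m → moment R × 7.41 counterclockwise.
Στ = 0 ⇒ R × 7.41 = 2550 ⇒ R = 344 N.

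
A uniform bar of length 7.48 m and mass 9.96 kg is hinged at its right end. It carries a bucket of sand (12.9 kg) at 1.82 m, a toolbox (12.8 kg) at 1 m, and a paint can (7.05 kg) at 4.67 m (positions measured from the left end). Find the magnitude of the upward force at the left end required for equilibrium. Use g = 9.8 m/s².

F ≈ 279 N

About the right end:
Beam weight: 9.96 × 9.8 = 97.61 N down at 3.74 m → arm 3.74 m, τ = 97.61 × 3.74 = 365.1 N·m counterclockwise.
Bucket of sand: 12.9 × 9.8 = 126.4 N down at 1.82 m → arm 5.66 m, τ = 126.4 × 5.66 = 715.4 N·m counterclockwise.
Toolbox: 12.8 × 9.8 = 125.4 N down at 1 m → arm 6.48 m, τ = 125.4 × 6.48 = 812.6 N·m counterclockwise.
Paint can: 7.05 × 9.8 = 69.09 N down at 4.67 m → arm 2.81 m, τ = 69.09 × 2.81 = 194.1 N·m counterclockwise.
Net moment of the loads = 2087 N·m counterclockwise.
The upward force F acts at the left end, arm 7.48 m, giving F × 7.48 clockwise.
Στ = 0 ⇒ F × 7.48 = 2087 ⇒ F = 2087 / 7.48 = 279 N.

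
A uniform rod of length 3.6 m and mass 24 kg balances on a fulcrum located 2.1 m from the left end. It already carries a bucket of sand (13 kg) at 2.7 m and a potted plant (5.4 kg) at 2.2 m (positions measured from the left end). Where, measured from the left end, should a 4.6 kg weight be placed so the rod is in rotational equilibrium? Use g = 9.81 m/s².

x ≈ 1.85 m from the left end

Taking torques about the fulcrum (at 2.1 m from the left end):
Beam weight: 24 × 9.81 = 235.4 N down at 1.8 m → arm 0.3 m, τ = 235.4 × 0.3 = 70.62 N·m counterclockwise.
Bucket of sand: 13 × 9.81 = 127.5 N down at 2.7 m → arm 0.6 m, τ = 127.5 × 0.6 = 76.5 N·m clockwise.
Potted plant: 5.4 × 9.81 = 52.97 N down at 2.2 m → arm 0.1 m, τ = 52.97 × 0.1 = 5.297 N·m clockwise.
Net moment of existing loads = 11.18 N·m clockwise.
The weight weighs 4.6 × 9.81 = 45.13 N and must supply an equal counterclockwise moment, so its lever arm about the fulcrum is 11.18 / 45.13 = 0.248 m.
That puts it at 2.1 − 0.248 = 1.85 m from the left end.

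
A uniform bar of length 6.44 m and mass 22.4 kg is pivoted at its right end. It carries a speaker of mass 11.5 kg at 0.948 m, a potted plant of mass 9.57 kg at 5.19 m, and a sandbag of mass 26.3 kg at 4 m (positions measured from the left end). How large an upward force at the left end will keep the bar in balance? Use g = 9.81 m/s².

Take moments about the right end.
Beam weight: 22.4 × 9.81 = 219.7 N down at 3.22 m → arm 3.22 m, τ = 219.7 × 3.22 = 707.4 N·m counterclockwise.
Speaker: 11.5 × 9.81 = 112.8 N down at 0.948 m → arm 5.492 m, τ = 112.8 × 5.492 = 619.5 N·m counterclockwise.
Potted plant: 9.57 × 9.81 = 93.88 N down at 5.19 m → arm 1.25 m, τ = 93.88 × 1.25 = 117.3 N·m counterclockwise.
Sandbag: 26.3 × 9.81 = 258 N down at 4 m → arm 2.44 m, τ = 258 × 2.44 = 629.5 N·m counterclockwise.
Net moment of the loads = 2074 N·m counterclockwise.
The upward force F acts at the left end, arm 6.44 m, giving F × 6.44 clockwise.
Balancing moments: F × 6.44 = 2074, giving F = 2074 / 6.44 = 322 N.

F ≈ 322 N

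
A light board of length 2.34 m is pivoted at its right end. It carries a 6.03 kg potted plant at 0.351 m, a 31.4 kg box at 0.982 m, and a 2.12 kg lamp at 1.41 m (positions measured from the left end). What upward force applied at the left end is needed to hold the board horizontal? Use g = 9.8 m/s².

F ≈ 237 N

Take moments about the right end.
Potted plant: 6.03 × 9.8 = 59.09 N down at 0.351 m → arm 1.989 m, τ = 59.09 × 1.989 = 117.5 N·m counterclockwise.
Box: 31.4 × 9.8 = 307.7 N down at 0.982 m → arm 1.358 m, τ = 307.7 × 1.358 = 417.9 N·m counterclockwise.
Lamp: 2.12 × 9.8 = 20.78 N down at 1.41 m → arm 0.93 m, τ = 20.78 × 0.93 = 19.33 N·m counterclockwise.
Net moment of the loads = 554.7 N·m counterclockwise.
The upward force F acts at the left end, arm 2.34 m, giving F × 2.34 clockwise.
Στ = 0 ⇒ F × 2.34 = 554.7 ⇒ F = 554.7 / 2.34 = 237 N.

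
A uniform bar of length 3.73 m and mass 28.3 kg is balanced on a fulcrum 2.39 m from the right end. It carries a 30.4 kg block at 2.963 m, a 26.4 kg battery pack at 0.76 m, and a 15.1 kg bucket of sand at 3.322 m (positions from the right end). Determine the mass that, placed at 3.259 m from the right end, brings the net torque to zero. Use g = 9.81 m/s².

m ≈ 30.4 kg

Taking torques about the fulcrum (at 2.39 m from the right end):
Beam weight: 28.3 × 9.81 = 277.6 N down at 1.865 m → arm 0.525 m, τ = 277.6 × 0.525 = 145.7 N·m clockwise.
Block: 30.4 × 9.81 = 298.2 N down at 2.963 m → arm 0.573 m, τ = 298.2 × 0.573 = 170.9 N·m counterclockwise.
Battery pack: 26.4 × 9.81 = 259 N down at 0.76 m → arm 1.63 m, τ = 259 × 1.63 = 422.2 N·m clockwise.
Bucket of sand: 15.1 × 9.81 = 148.1 N down at 3.322 m → arm 0.932 m, τ = 148.1 × 0.932 = 138 N·m counterclockwise.
Net moment of known loads = 259 N·m clockwise.
An unknown mass m at 3.259 m has arm 0.869 m; its moment is m·g·0.869 counterclockwise.
Στ = 0 ⇒ m × 9.81 × 0.869 = 259 ⇒ m = 259 / (9.81 × 0.869) = 30.4 kg.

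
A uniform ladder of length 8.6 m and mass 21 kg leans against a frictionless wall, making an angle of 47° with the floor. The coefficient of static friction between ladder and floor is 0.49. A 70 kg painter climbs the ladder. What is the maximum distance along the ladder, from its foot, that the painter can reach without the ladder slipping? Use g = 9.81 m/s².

d ≈ 4.58 m

Take moments about the foot of the ladder.
Ladder weight 21×9.81 = 206 N acts at 4.3 m along the ladder; its horizontal arm is 4.3·cos47° = 2.933 m → τ = 604.2 N·m clockwise.
Painter weight 70×9.81 = 686.7 N at distance d → arm d·cos47° → τ = 686.7·d·0.682 clockwise.
Wall normal N at the top has arm L sinθ = 6.29 m counterclockwise, so Στ = 0 gives N·6.29 = 604.2 + 468.3·d.
ΣFy = 0 ⇒ N_floor = 892.7 N, so the maximum friction is μ_s·N_floor = 0.49×892.7 = 437.4 N. ΣFx = 0 ⇒ N_wall = f, so at the slipping point N = 437.4 N.
Substituting: 437.4×6.29 = 604.2 + 468.3·d ⇒ d = (2751 − 604.2) / 468.3 = 4.58 m.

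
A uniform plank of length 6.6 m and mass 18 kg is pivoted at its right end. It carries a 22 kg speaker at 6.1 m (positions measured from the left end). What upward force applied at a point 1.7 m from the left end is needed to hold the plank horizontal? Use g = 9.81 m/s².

Take moments about the right end.
Beam weight: 18 × 9.81 = 176.6 N down at 3.3 m → arm 3.3 m, τ = 176.6 × 3.3 = 582.8 N·m counterclockwise.
Speaker: 22 × 9.81 = 215.8 N down at 6.1 m → arm 0.5 m, τ = 215.8 × 0.5 = 107.9 N·m counterclockwise.
Net moment of the loads = 690.7 N·m counterclockwise.
The upward force F acts at a point 1.7 m from the left end, arm 4.9 m, giving F × 4.9 clockwise.
Στ = 0 ⇒ F × 4.9 = 690.7 ⇒ F = 690.7 / 4.9 = 141 N.

F ≈ 141 N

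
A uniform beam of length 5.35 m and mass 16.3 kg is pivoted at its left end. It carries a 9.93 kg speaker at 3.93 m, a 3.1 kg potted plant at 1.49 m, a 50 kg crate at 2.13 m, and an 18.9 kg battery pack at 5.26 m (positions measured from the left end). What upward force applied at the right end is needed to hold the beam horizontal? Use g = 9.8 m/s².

F ≈ 537 N

Sum moments about the left end (the unknown pivot reaction has zero arm there).
Beam weight: 16.3 × 9.8 = 159.7 N down at 2.675 m → arm 2.675 m, τ = 159.7 × 2.675 = 427.2 N·m clockwise.
Speaker: 9.93 × 9.8 = 97.31 N down at 3.93 m → arm 3.93 m, τ = 97.31 × 3.93 = 382.4 N·m clockwise.
Potted plant: 3.1 × 9.8 = 30.38 N down at 1.49 m → arm 1.49 m, τ = 30.38 × 1.49 = 45.27 N·m clockwise.
Crate: 50 × 9.8 = 490 N down at 2.13 m → arm 2.13 m, τ = 490 × 2.13 = 1044 N·m clockwise.
Battery pack: 18.9 × 9.8 = 185.2 N down at 5.26 m → arm 5.26 m, τ = 185.2 × 5.26 = 974.2 N·m clockwise.
Net moment of the loads = 2873 N·m clockwise.
The upward force F acts at the right end, arm 5.35 m, giving F × 5.35 counterclockwise.
Balancing moments: F × 5.35 = 2873, giving F = 2873 / 5.35 = 537 N.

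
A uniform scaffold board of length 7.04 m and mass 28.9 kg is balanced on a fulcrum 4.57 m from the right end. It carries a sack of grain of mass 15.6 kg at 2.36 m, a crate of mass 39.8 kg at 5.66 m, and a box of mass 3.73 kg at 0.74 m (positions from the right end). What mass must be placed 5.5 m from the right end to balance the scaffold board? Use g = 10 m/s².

m ≈ 38.4 kg

About the fulcrum (at 4.57 m from the right end):
Beam weight: 28.9 × 10 = 289 N down at 3.52 m → arm 1.05 m, τ = 289 × 1.05 = 303.4 N·m clockwise.
Sack of grain: 15.6 × 10 = 156 N down at 2.36 m → arm 2.21 m, τ = 156 × 2.21 = 344.8 N·m clockwise.
Crate: 39.8 × 10 = 398 N down at 5.66 m → arm 1.09 m, τ = 398 × 1.09 = 433.8 N·m counterclockwise.
Box: 3.73 × 10 = 37.3 N down at 0.74 m → arm 3.83 m, τ = 37.3 × 3.83 = 142.9 N·m clockwise.
Net moment of known loads = 357.3 N·m clockwise.
An unknown mass m at 5.5 m has arm 0.93 m; its moment is m·g·0.93 counterclockwise.
Setting net torque to zero: m × 10 × 0.93 = 357.3 → m = 357.3 / (10 × 0.93) = 38.4 kg.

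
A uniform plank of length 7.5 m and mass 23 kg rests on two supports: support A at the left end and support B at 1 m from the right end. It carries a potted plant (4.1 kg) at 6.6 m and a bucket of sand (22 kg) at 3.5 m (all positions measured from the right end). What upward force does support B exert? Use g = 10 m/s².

Sum moments about support A (its reaction then has zero moment arm).
Beam weight: 23 × 10 = 230 N down at 3.75 m → arm 3.75 m, τ = 230 × 3.75 = 862.5 N·m clockwise.
Potted plant: 4.1 × 10 = 41 N down at 6.6 m → arm 0.9 m, τ = 41 × 0.9 = 36.9 N·m clockwise.
Bucket of sand: 22 × 10 = 220 N down at 3.5 m → arm 4 m, τ = 220 × 4 = 880 N·m clockwise.
Net load moment about support A = 1779 N·m clockwise.
Reaction R at support B is upward at 1 m, arm 6.5 m → moment R × 6.5 counterclockwise.
Balancing moments: R × 6.5 = 1779, giving R = 274 N.

R_B ≈ 274 N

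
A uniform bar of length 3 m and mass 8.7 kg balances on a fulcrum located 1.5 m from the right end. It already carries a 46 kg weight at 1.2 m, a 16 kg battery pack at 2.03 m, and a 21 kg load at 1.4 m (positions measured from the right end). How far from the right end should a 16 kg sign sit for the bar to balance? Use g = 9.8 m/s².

x ≈ 1.96 m from the right end

Take moments about the fulcrum (at 1.5 m from the right end).
Beam weight: acts at the fulcrum, moment arm 0 → no torque.
Weight: 46 × 9.8 = 450.8 N down at 1.2 m → arm 0.3 m, τ = 450.8 × 0.3 = 135.2 N·m clockwise.
Battery pack: 16 × 9.8 = 156.8 N down at 2.03 m → arm 0.53 m, τ = 156.8 × 0.53 = 83.1 N·m counterclockwise.
Load: 21 × 9.8 = 205.8 N down at 1.4 m → arm 0.1 m, τ = 205.8 × 0.1 = 20.58 N·m clockwise.
Net moment of existing loads = 72.68 N·m clockwise.
The sign weighs 16 × 9.8 = 156.8 N and must supply an equal counterclockwise moment, so its lever arm about the fulcrum is 72.68 / 156.8 = 0.464 m.
That puts it at 1.5 + 0.464 = 1.96 m from the right end.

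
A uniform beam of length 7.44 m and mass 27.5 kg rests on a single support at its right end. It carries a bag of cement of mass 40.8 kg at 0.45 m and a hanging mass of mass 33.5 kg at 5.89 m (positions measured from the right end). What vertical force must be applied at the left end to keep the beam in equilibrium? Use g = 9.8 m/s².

About the right end:
Beam weight: 27.5 × 9.8 = 269.5 N down at 3.72 m → arm 3.72 m, τ = 269.5 × 3.72 = 1003 N·m counterclockwise.
Bag of cement: 40.8 × 9.8 = 399.8 N down at 0.45 m → arm 0.45 m, τ = 399.8 × 0.45 = 179.9 N·m counterclockwise.
Hanging mass: 33.5 × 9.8 = 328.3 N down at 5.89 m → arm 5.89 m, τ = 328.3 × 5.89 = 1934 N·m counterclockwise.
Net moment of the loads = 3117 N·m counterclockwise.
The upward force F acts at the left end, arm 7.44 m, giving F × 7.44 clockwise.
Balancing moments: F × 7.44 = 3117, giving F = 3117 / 7.44 = 419 N.

F ≈ 419 N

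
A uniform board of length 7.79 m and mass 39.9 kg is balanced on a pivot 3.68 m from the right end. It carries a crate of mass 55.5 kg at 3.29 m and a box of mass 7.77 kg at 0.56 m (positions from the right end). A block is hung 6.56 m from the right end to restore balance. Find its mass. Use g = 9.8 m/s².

Take moments about the pivot (at 3.68 m from the right end).
Beam weight: 39.9 × 9.8 = 391 N down at 3.895 m → arm 0.215 m, τ = 391 × 0.215 = 84.06 N·m counterclockwise.
Crate: 55.5 × 9.8 = 543.9 N down at 3.29 m → arm 0.39 m, τ = 543.9 × 0.39 = 212.1 N·m clockwise.
Box: 7.77 × 9.8 = 76.15 N down at 0.56 m → arm 3.12 m, τ = 76.15 × 3.12 = 237.6 N·m clockwise.
Net moment of known loads = 365.6 N·m clockwise.
An unknown mass m at 6.56 m has arm 2.88 m; its moment is m·g·2.88 counterclockwise.
For rotational equilibrium, m × 9.8 × 2.88 = 365.6, so m = 365.6 / (9.8 × 2.88) = 13 kg.

m ≈ 13 kg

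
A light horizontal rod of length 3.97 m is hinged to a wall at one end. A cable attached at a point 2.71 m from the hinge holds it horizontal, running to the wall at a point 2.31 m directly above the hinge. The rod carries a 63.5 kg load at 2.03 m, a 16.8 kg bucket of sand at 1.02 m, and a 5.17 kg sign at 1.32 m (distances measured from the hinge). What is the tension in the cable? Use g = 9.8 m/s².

Sum moments about the hinge (the unknown hinge reaction has zero arm there).
Load: 63.5 × 9.8 = 622.3 N down at 2.03 m → arm 2.03 m, τ = 622.3 × 2.03 = 1263 N·m clockwise.
Bucket of sand: 16.8 × 9.8 = 164.6 N down at 1.02 m → arm 1.02 m, τ = 164.6 × 1.02 = 167.9 N·m clockwise.
Sign: 5.17 × 9.8 = 50.67 N down at 1.32 m → arm 1.32 m, τ = 50.67 × 1.32 = 66.88 N·m clockwise.
Total clockwise load moment = 1498 N·m.
The cable tension T acts at 2.71 m; only its component perpendicular to the rod, T sinθ, produces torque. sinθ = h/√(h²+d²) = 2.31/√(2.31²+2.71²) = 0.6487.
For rotational equilibrium, T × 2.71 × 0.6487 = 1498, so T = 1498 / 1.758 = 852 N.

T ≈ 852 N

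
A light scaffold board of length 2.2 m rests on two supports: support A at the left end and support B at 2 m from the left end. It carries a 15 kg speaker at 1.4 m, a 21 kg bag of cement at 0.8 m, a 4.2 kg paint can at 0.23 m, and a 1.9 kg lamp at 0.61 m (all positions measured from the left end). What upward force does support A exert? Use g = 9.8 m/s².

Choose support B as the axis so its reaction then has zero moment arm.
Speaker: 15 × 9.8 = 147 N down at 1.4 m → arm 0.6 m, τ = 147 × 0.6 = 88.2 N·m counterclockwise.
Bag of cement: 21 × 9.8 = 205.8 N down at 0.8 m → arm 1.2 m, τ = 205.8 × 1.2 = 247 N·m counterclockwise.
Paint can: 4.2 × 9.8 = 41.16 N down at 0.23 m → arm 1.77 m, τ = 41.16 × 1.77 = 72.85 N·m counterclockwise.
Lamp: 1.9 × 9.8 = 18.62 N down at 0.61 m → arm 1.39 m, τ = 18.62 × 1.39 = 25.88 N·m counterclockwise.
Net load moment about support B = 433.9 N·m counterclockwise.
Reaction R at support A is upward at 0 m, arm 2 m → moment R × 2 clockwise.
Balancing moments: R × 2 = 433.9, giving R = 217 N.

R_A ≈ 217 N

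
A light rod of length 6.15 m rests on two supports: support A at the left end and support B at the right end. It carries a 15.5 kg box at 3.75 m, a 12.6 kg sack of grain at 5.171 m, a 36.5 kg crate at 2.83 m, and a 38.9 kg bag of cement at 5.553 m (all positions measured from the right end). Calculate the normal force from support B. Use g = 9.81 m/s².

R_B ≈ 309 N

Sum moments about support A (its reaction then has zero moment arm).
Box: 15.5 × 9.81 = 152.1 N down at 3.75 m → arm 2.4 m, τ = 152.1 × 2.4 = 365 N·m clockwise.
Sack of grain: 12.6 × 9.81 = 123.6 N down at 5.171 m → arm 0.979 m, τ = 123.6 × 0.979 = 121 N·m clockwise.
Crate: 36.5 × 9.81 = 358.1 N down at 2.83 m → arm 3.32 m, τ = 358.1 × 3.32 = 1189 N·m clockwise.
Bag of cement: 38.9 × 9.81 = 381.6 N down at 5.553 m → arm 0.597 m, τ = 381.6 × 0.597 = 227.8 N·m clockwise.
Net load moment about support A = 1903 N·m clockwise.
Reaction R at support B is upward at 0 m, arm 6.15 m → moment R × 6.15 counterclockwise.
For rotational equilibrium, R × 6.15 = 1903, so R = 309 N.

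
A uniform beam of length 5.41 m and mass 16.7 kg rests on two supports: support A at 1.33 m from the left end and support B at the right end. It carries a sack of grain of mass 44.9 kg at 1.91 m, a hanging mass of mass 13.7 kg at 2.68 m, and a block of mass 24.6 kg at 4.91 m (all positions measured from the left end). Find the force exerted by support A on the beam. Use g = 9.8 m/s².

R_A ≈ 605 N

Sum moments about support B (its reaction then has zero moment arm).
Beam weight: 16.7 × 9.8 = 163.7 N down at 2.705 m → arm 2.705 m, τ = 163.7 × 2.705 = 442.8 N·m counterclockwise.
Sack of grain: 44.9 × 9.8 = 440 N down at 1.91 m → arm 3.5 m, τ = 440 × 3.5 = 1540 N·m counterclockwise.
Hanging mass: 13.7 × 9.8 = 134.3 N down at 2.68 m → arm 2.73 m, τ = 134.3 × 2.73 = 366.6 N·m counterclockwise.
Block: 24.6 × 9.8 = 241.1 N down at 4.91 m → arm 0.5 m, τ = 241.1 × 0.5 = 120.5 N·m counterclockwise.
Net load moment about support B = 2470 N·m counterclockwise.
Reaction R at support A is upward at 1.33 m, arm 4.08 m → moment R × 4.08 clockwise.
For rotational equilibrium, R × 4.08 = 2470, so R = 605 N.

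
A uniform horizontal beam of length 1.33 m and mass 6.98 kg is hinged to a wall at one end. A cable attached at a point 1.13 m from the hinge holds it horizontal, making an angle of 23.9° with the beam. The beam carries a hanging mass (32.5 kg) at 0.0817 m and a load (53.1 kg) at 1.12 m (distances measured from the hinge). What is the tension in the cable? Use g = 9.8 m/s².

Taking torques about the hinge:
Beam weight: 6.98 × 9.8 = 68.4 N down at 0.665 m → arm 0.665 m, τ = 68.4 × 0.665 = 45.49 N·m clockwise.
Hanging mass: 32.5 × 9.8 = 318.5 N down at 0.0817 m → arm 0.0817 m, τ = 318.5 × 0.0817 = 26.02 N·m clockwise.
Load: 53.1 × 9.8 = 520.4 N down at 1.12 m → arm 1.12 m, τ = 520.4 × 1.12 = 582.8 N·m clockwise.
Total clockwise load moment = 654.3 N·m.
The cable tension T acts at 1.13 m; only its component perpendicular to the beam, T sinθ, produces torque. sin 23.9° = 0.4051.
For rotational equilibrium, T × 1.13 × 0.4051 = 654.3, so T = 654.3 / 0.4578 = 1430 N.

T ≈ 1430 N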